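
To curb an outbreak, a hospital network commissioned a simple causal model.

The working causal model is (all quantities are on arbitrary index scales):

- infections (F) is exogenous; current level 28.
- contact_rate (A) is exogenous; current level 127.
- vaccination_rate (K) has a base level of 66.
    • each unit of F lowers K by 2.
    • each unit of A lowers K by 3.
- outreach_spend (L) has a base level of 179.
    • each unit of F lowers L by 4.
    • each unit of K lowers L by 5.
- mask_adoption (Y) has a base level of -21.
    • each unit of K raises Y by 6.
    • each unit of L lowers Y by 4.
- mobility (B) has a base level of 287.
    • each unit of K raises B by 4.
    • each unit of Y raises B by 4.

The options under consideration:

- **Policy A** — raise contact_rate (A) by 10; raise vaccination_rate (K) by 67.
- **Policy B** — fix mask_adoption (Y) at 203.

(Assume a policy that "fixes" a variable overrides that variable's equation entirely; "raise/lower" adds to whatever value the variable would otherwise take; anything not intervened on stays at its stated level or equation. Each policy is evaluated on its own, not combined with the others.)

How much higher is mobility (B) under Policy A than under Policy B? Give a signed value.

-36556

Policy A (A + 10, K + 67):
  F = 28
  A = 127 + 10 = 137
  K = 66 − 2·28 − 3·137 (+67 from intervention) = -334
  L = 179 − 4·28 − 5·(-334) = 1737
  Y = -21 + 6·(-334) − 4·1737 = -8973
  B = 287 + 4·(-334) + 4·(-8973) = -36941
Policy B (Y := 203):
  F = 28
  A = 127
  K = 66 − 2·28 − 3·127 = -371
  L = 179 − 4·28 − 5·(-371) = 1922
  Y = 203
  B = 287 + 4·(-371) + 4·203 = -385
B: -36941 − (-385) = -36556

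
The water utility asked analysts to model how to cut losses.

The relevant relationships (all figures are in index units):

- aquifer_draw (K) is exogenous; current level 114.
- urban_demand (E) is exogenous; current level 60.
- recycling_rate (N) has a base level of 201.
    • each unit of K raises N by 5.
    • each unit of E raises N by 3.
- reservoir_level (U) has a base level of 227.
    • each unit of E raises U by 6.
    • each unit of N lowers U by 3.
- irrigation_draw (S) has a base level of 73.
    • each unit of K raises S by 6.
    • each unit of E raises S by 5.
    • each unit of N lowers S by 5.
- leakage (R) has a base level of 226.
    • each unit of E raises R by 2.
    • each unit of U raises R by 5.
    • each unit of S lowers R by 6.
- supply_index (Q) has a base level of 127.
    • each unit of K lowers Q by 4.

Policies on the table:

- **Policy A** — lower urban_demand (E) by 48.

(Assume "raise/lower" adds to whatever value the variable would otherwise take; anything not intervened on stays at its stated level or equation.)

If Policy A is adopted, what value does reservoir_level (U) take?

-2122

Policy A (E − 48):
  K = 114
  E = 60 − 48 = 12
  N = 201 + 5·114 + 3·12 = 807
  U = 227 + 6·12 − 3·807 = -2122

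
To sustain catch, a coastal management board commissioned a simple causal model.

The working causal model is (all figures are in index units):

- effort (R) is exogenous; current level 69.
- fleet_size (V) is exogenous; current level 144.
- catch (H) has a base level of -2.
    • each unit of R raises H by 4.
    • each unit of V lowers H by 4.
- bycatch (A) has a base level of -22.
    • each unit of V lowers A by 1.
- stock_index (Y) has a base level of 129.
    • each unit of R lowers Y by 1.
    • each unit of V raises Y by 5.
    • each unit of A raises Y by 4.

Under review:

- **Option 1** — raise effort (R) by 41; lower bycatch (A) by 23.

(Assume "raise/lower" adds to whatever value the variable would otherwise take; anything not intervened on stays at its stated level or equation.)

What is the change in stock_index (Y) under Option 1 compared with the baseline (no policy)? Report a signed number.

-133

Baseline:
  R = 69
  V = 144
  A = -22 − 144 = -166
  Y = 129 − 69 + 5·144 + 4·(-166) = 116
Option 1 (R + 41, A − 23):
  R = 69 + 41 = 110
  V = 144
  A = -22 − 144 (−23 from intervention) = -189
  Y = 129 − 110 + 5·144 + 4·(-189) = -17
Change in Y: -17 − 116 = -133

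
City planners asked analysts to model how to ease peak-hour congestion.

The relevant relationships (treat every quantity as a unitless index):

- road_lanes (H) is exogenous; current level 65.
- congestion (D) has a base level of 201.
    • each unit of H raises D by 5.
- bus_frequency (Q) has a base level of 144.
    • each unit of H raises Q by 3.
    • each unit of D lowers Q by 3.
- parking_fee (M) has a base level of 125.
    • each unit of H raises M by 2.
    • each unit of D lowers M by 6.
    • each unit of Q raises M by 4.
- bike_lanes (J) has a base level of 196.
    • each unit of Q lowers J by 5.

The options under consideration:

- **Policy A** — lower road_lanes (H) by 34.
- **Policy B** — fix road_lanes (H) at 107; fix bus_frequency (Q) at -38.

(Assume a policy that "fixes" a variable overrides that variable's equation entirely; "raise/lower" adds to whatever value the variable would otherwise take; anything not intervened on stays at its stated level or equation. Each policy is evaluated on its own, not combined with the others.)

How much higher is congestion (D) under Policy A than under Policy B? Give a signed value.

-380

Policy A (H − 34):
  H = 65 − 34 = 31
  D = 201 + 5·31 = 356
Policy B (H := 107, Q := -38):
  H = 107
  D = 201 + 5·107 = 736
D: 356 − 736 = -380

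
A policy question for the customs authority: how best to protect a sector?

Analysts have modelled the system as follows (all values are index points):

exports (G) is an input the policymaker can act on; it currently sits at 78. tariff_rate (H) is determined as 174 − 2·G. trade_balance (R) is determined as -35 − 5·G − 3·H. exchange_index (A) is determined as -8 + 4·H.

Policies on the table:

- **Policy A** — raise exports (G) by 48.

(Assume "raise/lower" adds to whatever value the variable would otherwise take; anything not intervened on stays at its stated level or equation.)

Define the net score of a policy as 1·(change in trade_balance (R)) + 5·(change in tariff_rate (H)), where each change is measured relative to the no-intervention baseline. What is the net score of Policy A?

-432

Baseline:
  G = 78
  H = 174 − 2·78 = 18
  R = -35 − 5·78 − 3·18 = -479
Policy A (G + 48):
  G = 78 + 48 = 126
  H = 174 − 2·126 = -78
  R = -35 − 5·126 − 3·(-78) = -431
ΔR = -431 − (-479) = 48; ΔH = -78 − 18 = -96
Score = 1·48 + 5·(-96) = -432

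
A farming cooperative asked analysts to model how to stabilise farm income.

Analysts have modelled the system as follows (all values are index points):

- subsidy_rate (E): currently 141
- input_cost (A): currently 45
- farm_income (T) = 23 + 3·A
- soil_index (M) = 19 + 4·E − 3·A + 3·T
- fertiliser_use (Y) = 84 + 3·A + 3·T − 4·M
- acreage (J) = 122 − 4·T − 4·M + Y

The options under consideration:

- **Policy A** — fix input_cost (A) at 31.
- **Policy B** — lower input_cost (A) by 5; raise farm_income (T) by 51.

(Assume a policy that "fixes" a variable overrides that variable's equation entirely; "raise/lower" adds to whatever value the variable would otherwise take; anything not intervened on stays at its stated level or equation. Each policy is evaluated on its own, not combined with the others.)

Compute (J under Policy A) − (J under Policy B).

1707

Policy A (A := 31):
  E = 141
  A = 31
  T = 23 + 3·31 = 116
  M = 19 + 4·141 − 3·31 + 3·116 = 838
  Y = 84 + 3·31 + 3·116 − 4·838 = -2827
  J = 122 − 4·116 − 4·838 + (-2827) = -6521
Policy B (A − 5, T + 51):
  E = 141
  A = 45 − 5 = 40
  T = 23 + 3·40 (+51 from intervention) = 194
  M = 19 + 4·141 − 3·40 + 3·194 = 1045
  Y = 84 + 3·40 + 3·194 − 4·1045 = -3394
  J = 122 − 4·194 − 4·1045 + (-3394) = -8228
J: -6521 − (-8228) = 1707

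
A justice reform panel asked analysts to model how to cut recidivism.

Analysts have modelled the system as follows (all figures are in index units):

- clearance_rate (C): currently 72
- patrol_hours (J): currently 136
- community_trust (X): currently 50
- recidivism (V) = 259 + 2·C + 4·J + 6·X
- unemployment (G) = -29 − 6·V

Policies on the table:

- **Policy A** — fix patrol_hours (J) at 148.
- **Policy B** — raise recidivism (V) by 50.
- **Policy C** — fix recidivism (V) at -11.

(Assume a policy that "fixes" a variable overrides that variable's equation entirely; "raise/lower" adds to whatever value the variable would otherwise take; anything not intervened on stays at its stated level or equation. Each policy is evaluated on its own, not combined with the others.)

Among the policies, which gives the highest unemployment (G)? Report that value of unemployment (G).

Policy A (J := 148):
  C = 72
  J = 148
  X = 50
  V = 259 + 2·72 + 4·148 + 6·50 = 1295
  G = -29 − 6·1295 = -7799
Policy B (V + 50):
  C = 72
  J = 136
  X = 50
  V = 259 + 2·72 + 4·136 + 6·50 (+50 from intervention) = 1297
  G = -29 − 6·1297 = -7811
Policy C (V := -11):
  C = 72
  J = 136
  X = 50
  V = -11
  G = -29 − 6·(-11) = 37
Comparing — Policy A: G=-7799, Policy B: G=-7811, Policy C: G=37. Highest is 37 (Policy C).

37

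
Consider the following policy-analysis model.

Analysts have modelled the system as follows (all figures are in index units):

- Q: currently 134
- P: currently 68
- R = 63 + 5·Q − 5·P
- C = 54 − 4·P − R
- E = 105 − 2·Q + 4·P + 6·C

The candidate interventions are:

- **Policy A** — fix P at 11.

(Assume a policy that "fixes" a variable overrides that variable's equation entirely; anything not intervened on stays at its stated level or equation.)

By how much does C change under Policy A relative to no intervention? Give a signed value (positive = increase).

-57

Baseline:
  Q = 134
  P = 68
  R = 63 + 5·134 − 5·68 = 393
  C = 54 − 4·68 − 393 = -611
Policy A (P := 11):
  Q = 134
  P = 11
  R = 63 + 5·134 − 5·11 = 678
  C = 54 − 4·11 − 678 = -668
Change in C: -668 − (-611) = -57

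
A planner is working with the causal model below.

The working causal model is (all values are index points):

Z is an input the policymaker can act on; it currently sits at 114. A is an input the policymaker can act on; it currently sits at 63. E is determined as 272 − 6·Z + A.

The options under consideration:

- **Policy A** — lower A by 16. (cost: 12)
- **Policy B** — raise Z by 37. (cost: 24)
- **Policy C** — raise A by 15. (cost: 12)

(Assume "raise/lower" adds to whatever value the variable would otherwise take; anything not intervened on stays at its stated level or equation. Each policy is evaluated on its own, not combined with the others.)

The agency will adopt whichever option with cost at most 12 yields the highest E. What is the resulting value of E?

Policy A (A − 16):
  Z = 114
  A = 63 − 16 = 47
  E = 272 − 6·114 + 47 = -365
Policy C (A + 15):
  Z = 114
  A = 63 + 15 = 78
  E = 272 − 6·114 + 78 = -334
Comparing — Policy A: E=-365, Policy C: E=-334. Highest is -334 (Policy C).

-334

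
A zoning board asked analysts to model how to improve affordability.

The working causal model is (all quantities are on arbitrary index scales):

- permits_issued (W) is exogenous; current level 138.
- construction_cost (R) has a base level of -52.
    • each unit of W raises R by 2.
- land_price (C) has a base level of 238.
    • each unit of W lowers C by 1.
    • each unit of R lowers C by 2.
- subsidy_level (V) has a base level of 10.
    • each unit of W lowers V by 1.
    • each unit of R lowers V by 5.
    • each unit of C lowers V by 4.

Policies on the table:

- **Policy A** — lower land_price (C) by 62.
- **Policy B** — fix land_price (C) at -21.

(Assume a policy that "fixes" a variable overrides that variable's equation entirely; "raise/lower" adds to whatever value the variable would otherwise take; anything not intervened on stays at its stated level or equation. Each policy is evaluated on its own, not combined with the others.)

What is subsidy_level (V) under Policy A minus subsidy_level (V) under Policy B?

Policy A (C − 62):
  W = 138
  R = -52 + 2·138 = 224
  C = 238 − 138 − 2·224 (−62 from intervention) = -410
  V = 10 − 138 − 5·224 − 4·(-410) = 392
Policy B (C := -21):
  W = 138
  R = -52 + 2·138 = 224
  C = -21
  V = 10 − 138 − 5·224 − 4·(-21) = -1164
V: 392 − (-1164) = 1556

1556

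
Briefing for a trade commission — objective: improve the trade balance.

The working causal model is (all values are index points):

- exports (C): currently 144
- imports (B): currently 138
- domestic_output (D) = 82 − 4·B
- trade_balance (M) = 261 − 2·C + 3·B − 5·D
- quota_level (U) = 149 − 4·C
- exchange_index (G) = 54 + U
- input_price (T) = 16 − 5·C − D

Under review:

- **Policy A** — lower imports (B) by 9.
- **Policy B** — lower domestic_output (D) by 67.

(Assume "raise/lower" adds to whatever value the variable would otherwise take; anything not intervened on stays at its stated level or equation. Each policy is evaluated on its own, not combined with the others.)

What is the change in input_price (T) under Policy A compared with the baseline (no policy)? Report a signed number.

Baseline:
  C = 144
  B = 138
  D = 82 − 4·138 = -470
  T = 16 − 5·144 − (-470) = -234
Policy A (B − 9):
  C = 144
  B = 138 − 9 = 129
  D = 82 − 4·129 = -434
  T = 16 − 5·144 − (-434) = -270
Change in T: -270 − (-234) = -36

-36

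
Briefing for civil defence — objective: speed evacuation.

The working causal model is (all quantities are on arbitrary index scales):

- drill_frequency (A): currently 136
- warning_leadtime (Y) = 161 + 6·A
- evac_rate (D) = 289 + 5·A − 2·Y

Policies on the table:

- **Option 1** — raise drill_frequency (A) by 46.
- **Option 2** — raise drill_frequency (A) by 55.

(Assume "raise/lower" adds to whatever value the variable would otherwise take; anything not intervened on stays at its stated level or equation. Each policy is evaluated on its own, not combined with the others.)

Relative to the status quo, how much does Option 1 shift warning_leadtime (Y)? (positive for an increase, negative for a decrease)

Baseline:
  A = 136
  Y = 161 + 6·136 = 977
Option 1 (A + 46):
  A = 136 + 46 = 182
  Y = 161 + 6·182 = 1253
Change in Y: 1253 − 977 = 276

276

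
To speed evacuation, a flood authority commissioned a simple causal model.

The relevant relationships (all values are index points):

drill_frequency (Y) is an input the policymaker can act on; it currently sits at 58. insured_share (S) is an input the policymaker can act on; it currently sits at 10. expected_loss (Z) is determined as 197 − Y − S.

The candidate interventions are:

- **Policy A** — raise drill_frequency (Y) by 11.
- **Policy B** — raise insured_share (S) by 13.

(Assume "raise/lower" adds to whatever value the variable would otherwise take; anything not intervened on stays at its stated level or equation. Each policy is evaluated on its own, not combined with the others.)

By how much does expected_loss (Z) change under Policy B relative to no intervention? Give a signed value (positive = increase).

-13

Baseline:
  Y = 58
  S = 10
  Z = 197 − 58 − 10 = 129
Policy B (S + 13):
  Y = 58
  S = 10 + 13 = 23
  Z = 197 − 58 − 23 = 116
Change in Z: 116 − 129 = -13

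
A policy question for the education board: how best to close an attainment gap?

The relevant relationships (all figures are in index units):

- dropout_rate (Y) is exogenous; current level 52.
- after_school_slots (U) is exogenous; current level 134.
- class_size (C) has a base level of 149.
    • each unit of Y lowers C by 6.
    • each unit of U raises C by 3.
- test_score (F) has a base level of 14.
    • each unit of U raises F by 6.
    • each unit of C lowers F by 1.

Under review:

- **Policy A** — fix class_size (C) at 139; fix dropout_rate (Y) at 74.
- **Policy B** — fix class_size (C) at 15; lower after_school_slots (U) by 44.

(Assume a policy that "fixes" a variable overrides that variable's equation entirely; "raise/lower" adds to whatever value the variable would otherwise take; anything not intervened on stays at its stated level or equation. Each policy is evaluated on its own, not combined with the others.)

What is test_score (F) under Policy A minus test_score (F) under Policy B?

Policy A (C := 139, Y := 74):
  Y = 74
  U = 134
  C = 139
  F = 14 + 6·134 − 139 = 679
Policy B (C := 15, U − 44):
  Y = 52
  U = 134 − 44 = 90
  C = 15
  F = 14 + 6·90 − 15 = 539
F: 679 − 539 = 140

140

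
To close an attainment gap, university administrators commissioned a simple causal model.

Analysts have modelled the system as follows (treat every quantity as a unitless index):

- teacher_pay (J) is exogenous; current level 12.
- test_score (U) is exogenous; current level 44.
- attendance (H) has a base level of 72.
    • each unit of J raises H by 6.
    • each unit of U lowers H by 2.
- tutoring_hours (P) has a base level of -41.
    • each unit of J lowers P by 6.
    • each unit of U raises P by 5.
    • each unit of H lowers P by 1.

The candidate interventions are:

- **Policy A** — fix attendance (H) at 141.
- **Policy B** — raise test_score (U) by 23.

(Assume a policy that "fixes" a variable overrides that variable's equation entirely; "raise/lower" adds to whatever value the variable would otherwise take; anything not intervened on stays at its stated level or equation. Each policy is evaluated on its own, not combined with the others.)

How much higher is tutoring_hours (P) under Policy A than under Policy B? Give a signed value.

-246

Policy A (H := 141):
  J = 12
  U = 44
  H = 141
  P = -41 − 6·12 + 5·44 − 141 = -34
Policy B (U + 23):
  J = 12
  U = 44 + 23 = 67
  H = 72 + 6·12 − 2·67 = 10
  P = -41 − 6·12 + 5·67 − 10 = 212
P: -34 − 212 = -246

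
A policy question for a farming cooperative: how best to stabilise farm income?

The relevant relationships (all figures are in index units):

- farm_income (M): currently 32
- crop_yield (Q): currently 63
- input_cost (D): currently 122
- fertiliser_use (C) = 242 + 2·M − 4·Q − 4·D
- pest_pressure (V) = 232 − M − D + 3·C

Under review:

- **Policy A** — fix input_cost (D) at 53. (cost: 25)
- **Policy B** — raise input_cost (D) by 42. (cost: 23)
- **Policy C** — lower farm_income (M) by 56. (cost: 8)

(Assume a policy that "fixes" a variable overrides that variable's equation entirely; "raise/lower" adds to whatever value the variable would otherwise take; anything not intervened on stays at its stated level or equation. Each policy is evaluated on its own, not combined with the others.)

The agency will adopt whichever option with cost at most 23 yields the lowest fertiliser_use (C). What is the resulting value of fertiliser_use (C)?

-602

Policy B (D + 42):
  M = 32
  Q = 63
  D = 122 + 42 = 164
  C = 242 + 2·32 − 4·63 − 4·164 = -602
Policy C (M − 56):
  M = 32 − 56 = -24
  Q = 63
  D = 122
  C = 242 + 2·(-24) − 4·63 − 4·122 = -546
Comparing — Policy B: C=-602, Policy C: C=-546. Lowest is -602 (Policy B).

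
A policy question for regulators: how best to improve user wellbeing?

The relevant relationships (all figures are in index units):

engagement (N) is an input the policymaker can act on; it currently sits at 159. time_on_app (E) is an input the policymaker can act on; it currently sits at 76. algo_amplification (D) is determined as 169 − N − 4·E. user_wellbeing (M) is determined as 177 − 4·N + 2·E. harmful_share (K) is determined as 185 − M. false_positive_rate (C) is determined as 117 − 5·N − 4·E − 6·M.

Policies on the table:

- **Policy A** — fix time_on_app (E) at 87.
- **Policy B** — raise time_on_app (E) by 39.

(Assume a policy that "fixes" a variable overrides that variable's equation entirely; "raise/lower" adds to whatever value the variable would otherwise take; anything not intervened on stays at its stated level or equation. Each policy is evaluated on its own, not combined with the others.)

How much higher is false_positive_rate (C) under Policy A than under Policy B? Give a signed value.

448

Policy A (E := 87):
  N = 159
  E = 87
  M = 177 − 4·159 + 2·87 = -285
  C = 117 − 5·159 − 4·87 − 6·(-285) = 684
Policy B (E + 39):
  N = 159
  E = 76 + 39 = 115
  M = 177 − 4·159 + 2·115 = -229
  C = 117 − 5·159 − 4·115 − 6·(-229) = 236
C: 684 − 236 = 448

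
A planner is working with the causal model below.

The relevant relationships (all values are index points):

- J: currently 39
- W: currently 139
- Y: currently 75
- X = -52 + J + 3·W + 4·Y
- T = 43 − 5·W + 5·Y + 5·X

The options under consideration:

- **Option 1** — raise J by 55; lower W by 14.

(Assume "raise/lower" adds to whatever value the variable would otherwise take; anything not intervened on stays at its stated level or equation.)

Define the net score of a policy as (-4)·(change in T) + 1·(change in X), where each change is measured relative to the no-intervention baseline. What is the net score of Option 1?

Baseline:
  J = 39
  W = 139
  Y = 75
  X = -52 + 39 + 3·139 + 4·75 = 704
  T = 43 − 5·139 + 5·75 + 5·704 = 3243
Option 1 (J + 55, W − 14):
  J = 39 + 55 = 94
  W = 139 − 14 = 125
  Y = 75
  X = -52 + 94 + 3·125 + 4·75 = 717
  T = 43 − 5·125 + 5·75 + 5·717 = 3378
ΔT = 3378 − 3243 = 135; ΔX = 717 − 704 = 13
Score = (-4)·135 + 1·13 = -527

-527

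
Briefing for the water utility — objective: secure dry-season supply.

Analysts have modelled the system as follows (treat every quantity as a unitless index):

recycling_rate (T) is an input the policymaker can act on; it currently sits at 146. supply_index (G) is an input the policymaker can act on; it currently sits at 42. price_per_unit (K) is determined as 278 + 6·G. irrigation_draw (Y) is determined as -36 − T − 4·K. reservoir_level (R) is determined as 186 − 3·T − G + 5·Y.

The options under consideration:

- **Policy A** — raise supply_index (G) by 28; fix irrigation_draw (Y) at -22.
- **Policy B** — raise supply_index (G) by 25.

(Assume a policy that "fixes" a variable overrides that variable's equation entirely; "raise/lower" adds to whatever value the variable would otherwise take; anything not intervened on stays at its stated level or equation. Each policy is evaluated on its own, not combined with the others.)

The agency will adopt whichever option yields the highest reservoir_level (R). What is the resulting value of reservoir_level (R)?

-432

Policy A (G + 28, Y := -22):
  T = 146
  G = 42 + 28 = 70
  K = 278 + 6·70 = 698
  Y = -22
  R = 186 − 3·146 − 70 + 5·(-22) = -432
Policy B (G + 25):
  T = 146
  G = 42 + 25 = 67
  K = 278 + 6·67 = 680
  Y = -36 − 146 − 4·680 = -2902
  R = 186 − 3·146 − 67 + 5·(-2902) = -14829
Comparing — Policy A: R=-432, Policy B: R=-14829. Highest is -432 (Policy A).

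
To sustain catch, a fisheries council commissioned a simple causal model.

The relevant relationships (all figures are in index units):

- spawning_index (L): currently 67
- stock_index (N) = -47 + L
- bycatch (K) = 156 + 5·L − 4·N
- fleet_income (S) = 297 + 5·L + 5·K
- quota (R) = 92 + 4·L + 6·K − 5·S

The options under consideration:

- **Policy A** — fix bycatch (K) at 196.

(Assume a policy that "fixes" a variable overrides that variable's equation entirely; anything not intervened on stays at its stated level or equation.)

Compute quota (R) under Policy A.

-6524

Policy A (K := 196):
  L = 67
  N = -47 + 67 = 20
  K = 196
  S = 297 + 5·67 + 5·196 = 1612
  R = 92 + 4·67 + 6·196 − 5·1612 = -6524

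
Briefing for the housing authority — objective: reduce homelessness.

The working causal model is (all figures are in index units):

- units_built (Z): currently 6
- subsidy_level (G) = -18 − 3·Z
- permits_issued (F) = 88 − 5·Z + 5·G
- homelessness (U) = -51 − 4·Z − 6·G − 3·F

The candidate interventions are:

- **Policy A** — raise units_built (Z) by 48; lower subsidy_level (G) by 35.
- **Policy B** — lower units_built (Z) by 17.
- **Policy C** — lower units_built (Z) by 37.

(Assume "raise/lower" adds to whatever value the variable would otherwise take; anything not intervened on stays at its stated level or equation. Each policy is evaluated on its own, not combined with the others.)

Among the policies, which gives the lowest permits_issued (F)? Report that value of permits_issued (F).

Policy A (Z + 48, G − 35):
  Z = 6 + 48 = 54
  G = -18 − 3·54 (−35 from intervention) = -215
  F = 88 − 5·54 + 5·(-215) = -1257
Policy B (Z − 17):
  Z = 6 − 17 = -11
  G = -18 − 3·(-11) = 15
  F = 88 − 5·(-11) + 5·15 = 218
Policy C (Z − 37):
  Z = 6 − 37 = -31
  G = -18 − 3·(-31) = 75
  F = 88 − 5·(-31) + 5·75 = 618
Comparing — Policy A: F=-1257, Policy B: F=218, Policy C: F=618. Lowest is -1257 (Policy A).

-1257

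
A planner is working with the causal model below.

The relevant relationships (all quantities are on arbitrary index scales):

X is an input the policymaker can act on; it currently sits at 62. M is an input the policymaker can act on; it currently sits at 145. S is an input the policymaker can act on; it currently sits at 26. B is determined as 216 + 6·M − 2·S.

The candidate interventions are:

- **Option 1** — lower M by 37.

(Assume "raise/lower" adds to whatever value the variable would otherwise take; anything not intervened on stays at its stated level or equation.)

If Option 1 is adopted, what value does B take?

812

Option 1 (M − 37):
  M = 145 − 37 = 108
  S = 26
  B = 216 + 6·108 − 2·26 = 812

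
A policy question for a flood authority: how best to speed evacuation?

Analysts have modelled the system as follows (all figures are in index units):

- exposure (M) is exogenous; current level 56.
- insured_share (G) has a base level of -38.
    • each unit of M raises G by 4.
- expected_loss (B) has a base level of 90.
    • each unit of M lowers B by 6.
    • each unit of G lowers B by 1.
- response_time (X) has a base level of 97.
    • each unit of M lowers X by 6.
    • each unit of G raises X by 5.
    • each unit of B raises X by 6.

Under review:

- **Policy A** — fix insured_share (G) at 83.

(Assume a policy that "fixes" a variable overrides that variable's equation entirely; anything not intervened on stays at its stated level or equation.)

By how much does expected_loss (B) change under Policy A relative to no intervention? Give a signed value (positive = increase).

103

Baseline:
  M = 56
  G = -38 + 4·56 = 186
  B = 90 − 6·56 − 186 = -432
Policy A (G := 83):
  M = 56
  G = 83
  B = 90 − 6·56 − 83 = -329
Change in B: -329 − (-432) = 103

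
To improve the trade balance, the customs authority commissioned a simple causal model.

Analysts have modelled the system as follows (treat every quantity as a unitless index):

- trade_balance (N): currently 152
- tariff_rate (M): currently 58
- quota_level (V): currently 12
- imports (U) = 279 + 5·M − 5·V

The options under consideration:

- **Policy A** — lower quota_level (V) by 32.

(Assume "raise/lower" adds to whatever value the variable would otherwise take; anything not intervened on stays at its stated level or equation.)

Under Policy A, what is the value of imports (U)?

669

Policy A (V − 32):
  M = 58
  V = 12 − 32 = -20
  U = 279 + 5·58 − 5·(-20) = 669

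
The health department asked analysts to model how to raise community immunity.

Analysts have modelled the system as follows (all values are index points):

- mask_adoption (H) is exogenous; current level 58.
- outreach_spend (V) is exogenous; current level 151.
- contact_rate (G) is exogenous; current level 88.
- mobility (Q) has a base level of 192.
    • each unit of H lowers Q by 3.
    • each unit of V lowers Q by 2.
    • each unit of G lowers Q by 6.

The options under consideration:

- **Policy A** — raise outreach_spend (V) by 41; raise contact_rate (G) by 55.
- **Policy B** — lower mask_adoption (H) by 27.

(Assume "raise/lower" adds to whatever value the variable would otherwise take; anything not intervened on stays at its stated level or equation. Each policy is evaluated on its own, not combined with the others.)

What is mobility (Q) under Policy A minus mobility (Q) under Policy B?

-493

Policy A (V + 41, G + 55):
  H = 58
  V = 151 + 41 = 192
  G = 88 + 55 = 143
  Q = 192 − 3·58 − 2·192 − 6·143 = -1224
Policy B (H − 27):
  H = 58 − 27 = 31
  V = 151
  G = 88
  Q = 192 − 3·31 − 2·151 − 6·88 = -731
Q: -1224 − (-731) = -493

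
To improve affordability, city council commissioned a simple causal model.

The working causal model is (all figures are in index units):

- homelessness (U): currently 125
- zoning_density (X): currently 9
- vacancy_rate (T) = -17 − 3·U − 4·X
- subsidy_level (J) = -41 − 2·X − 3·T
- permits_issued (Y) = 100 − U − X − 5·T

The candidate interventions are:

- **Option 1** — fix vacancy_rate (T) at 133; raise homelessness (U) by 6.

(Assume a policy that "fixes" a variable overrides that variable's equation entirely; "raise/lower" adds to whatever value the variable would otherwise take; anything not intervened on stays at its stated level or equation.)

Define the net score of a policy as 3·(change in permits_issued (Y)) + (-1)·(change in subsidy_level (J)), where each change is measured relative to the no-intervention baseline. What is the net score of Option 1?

Baseline:
  U = 125
  X = 9
  T = -17 − 3·125 − 4·9 = -428
  J = -41 − 2·9 − 3·(-428) = 1225
  Y = 100 − 125 − 9 − 5·(-428) = 2106
Option 1 (T := 133, U + 6):
  U = 125 + 6 = 131
  X = 9
  T = 133
  J = -41 − 2·9 − 3·133 = -458
  Y = 100 − 131 − 9 − 5·133 = -705
ΔY = -705 − 2106 = -2811; ΔJ = -458 − 1225 = -1683
Score = 3·(-2811) + (-1)·(-1683) = -6750

-6750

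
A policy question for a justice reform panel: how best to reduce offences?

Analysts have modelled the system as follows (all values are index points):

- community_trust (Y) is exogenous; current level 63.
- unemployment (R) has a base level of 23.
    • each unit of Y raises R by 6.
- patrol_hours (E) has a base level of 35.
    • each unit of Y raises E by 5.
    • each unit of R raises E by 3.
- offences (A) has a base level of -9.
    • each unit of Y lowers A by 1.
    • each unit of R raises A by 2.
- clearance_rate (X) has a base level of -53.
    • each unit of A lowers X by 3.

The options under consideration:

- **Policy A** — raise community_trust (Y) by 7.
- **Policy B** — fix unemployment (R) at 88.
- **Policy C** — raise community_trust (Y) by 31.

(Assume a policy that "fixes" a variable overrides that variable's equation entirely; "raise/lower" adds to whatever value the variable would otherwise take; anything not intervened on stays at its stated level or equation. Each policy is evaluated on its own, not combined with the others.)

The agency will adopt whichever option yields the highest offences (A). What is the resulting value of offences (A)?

1071

Policy A (Y + 7):
  Y = 63 + 7 = 70
  R = 23 + 6·70 = 443
  A = -9 − 70 + 2·443 = 807
Policy B (R := 88):
  Y = 63
  R = 88
  A = -9 − 63 + 2·88 = 104
Policy C (Y + 31):
  Y = 63 + 31 = 94
  R = 23 + 6·94 = 587
  A = -9 − 94 + 2·587 = 1071
Comparing — Policy A: A=807, Policy B: A=104, Policy C: A=1071. Highest is 1071 (Policy C).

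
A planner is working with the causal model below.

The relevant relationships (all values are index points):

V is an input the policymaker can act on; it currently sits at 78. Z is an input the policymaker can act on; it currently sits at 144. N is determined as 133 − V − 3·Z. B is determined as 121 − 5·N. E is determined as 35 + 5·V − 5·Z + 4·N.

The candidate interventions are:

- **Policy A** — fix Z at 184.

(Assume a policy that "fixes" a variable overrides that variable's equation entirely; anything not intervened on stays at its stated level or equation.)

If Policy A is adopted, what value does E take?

-2483

Policy A (Z := 184):
  V = 78
  Z = 184
  N = 133 − 78 − 3·184 = -497
  E = 35 + 5·78 − 5·184 + 4·(-497) = -2483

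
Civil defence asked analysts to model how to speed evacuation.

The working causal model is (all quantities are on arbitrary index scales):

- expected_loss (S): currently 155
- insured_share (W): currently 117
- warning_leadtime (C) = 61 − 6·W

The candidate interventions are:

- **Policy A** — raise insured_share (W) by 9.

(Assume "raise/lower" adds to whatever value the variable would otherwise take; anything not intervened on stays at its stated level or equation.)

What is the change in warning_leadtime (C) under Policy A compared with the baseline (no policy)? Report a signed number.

Baseline:
  W = 117
  C = 61 − 6·117 = -641
Policy A (W + 9):
  W = 117 + 9 = 126
  C = 61 − 6·126 = -695
Change in C: -695 − (-641) = -54

-54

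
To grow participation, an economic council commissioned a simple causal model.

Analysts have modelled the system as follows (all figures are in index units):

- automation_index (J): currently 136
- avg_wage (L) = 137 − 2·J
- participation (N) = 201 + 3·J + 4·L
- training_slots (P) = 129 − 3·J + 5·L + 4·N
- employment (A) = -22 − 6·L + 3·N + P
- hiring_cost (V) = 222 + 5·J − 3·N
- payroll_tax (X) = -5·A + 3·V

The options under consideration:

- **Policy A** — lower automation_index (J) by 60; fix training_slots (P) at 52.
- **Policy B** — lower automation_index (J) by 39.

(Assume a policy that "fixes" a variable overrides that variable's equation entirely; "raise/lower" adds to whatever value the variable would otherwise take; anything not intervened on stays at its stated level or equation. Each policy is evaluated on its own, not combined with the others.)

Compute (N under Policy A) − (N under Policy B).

Policy A (J − 60, P := 52):
  J = 136 − 60 = 76
  L = 137 − 2·76 = -15
  N = 201 + 3·76 + 4·(-15) = 369
Policy B (J − 39):
  J = 136 − 39 = 97
  L = 137 − 2·97 = -57
  N = 201 + 3·97 + 4·(-57) = 264
N: 369 − 264 = 105

105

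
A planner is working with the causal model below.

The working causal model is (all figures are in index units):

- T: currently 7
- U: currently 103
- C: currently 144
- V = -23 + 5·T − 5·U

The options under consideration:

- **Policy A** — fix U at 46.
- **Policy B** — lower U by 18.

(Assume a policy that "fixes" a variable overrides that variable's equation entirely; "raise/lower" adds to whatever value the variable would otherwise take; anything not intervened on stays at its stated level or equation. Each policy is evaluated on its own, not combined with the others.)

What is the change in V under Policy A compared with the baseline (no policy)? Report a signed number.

Baseline:
  T = 7
  U = 103
  V = -23 + 5·7 − 5·103 = -503
Policy A (U := 46):
  T = 7
  U = 46
  V = -23 + 5·7 − 5·46 = -218
Change in V: -218 − (-503) = 285

285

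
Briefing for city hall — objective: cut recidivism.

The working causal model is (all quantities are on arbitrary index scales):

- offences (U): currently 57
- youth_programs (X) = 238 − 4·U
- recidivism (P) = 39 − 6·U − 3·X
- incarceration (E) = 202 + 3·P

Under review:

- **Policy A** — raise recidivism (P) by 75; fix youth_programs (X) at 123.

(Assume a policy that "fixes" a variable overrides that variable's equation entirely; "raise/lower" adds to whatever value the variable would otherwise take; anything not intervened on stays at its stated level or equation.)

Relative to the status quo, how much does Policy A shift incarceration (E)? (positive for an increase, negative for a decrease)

Baseline:
  U = 57
  X = 238 − 4·57 = 10
  P = 39 − 6·57 − 3·10 = -333
  E = 202 + 3·(-333) = -797
Policy A (P + 75, X := 123):
  U = 57
  X = 123
  P = 39 − 6·57 − 3·123 (+75 from intervention) = -597
  E = 202 + 3·(-597) = -1589
Change in E: -1589 − (-797) = -792

-792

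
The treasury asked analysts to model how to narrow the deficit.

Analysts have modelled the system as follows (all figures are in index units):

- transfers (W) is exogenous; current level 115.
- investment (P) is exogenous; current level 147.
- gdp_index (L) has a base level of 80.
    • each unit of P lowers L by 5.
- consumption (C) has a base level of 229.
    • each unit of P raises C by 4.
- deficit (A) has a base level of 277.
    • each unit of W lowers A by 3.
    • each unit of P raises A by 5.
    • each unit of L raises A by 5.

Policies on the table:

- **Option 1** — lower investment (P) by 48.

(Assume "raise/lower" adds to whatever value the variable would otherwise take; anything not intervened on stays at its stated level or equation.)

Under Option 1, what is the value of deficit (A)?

Option 1 (P − 48):
  W = 115
  P = 147 − 48 = 99
  L = 80 − 5·99 = -415
  A = 277 − 3·115 + 5·99 + 5·(-415) = -1648

-1648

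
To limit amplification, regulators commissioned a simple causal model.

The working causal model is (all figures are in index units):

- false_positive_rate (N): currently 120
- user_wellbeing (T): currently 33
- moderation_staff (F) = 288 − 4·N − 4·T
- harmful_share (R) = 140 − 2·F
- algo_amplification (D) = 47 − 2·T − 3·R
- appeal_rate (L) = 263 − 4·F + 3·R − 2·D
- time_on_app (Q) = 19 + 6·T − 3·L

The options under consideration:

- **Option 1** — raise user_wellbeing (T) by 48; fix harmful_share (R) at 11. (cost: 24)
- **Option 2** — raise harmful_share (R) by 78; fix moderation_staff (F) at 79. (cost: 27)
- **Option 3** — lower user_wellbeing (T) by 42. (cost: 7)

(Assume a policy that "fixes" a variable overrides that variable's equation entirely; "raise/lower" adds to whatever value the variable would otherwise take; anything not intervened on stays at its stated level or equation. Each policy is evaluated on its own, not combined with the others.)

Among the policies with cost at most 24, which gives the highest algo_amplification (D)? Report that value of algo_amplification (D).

-148

Option 1 (T + 48, R := 11):
  N = 120
  T = 33 + 48 = 81
  F = 288 − 4·120 − 4·81 = -516
  R = 11
  D = 47 − 2·81 − 3·11 = -148
Option 3 (T − 42):
  N = 120
  T = 33 − 42 = -9
  F = 288 − 4·120 − 4·(-9) = -156
  R = 140 − 2·(-156) = 452
  D = 47 − 2·(-9) − 3·452 = -1291
Comparing — Option 1: D=-148, Option 3: D=-1291. Highest is -148 (Option 1).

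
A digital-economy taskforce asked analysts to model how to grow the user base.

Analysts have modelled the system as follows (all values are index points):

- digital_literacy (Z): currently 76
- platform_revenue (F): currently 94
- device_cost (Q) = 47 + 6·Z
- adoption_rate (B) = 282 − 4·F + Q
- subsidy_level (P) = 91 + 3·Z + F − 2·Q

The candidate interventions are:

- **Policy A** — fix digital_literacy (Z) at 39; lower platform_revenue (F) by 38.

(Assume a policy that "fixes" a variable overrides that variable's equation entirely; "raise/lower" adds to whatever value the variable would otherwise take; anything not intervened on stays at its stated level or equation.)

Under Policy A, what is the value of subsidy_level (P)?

-298

Policy A (Z := 39, F − 38):
  Z = 39
  F = 94 − 38 = 56
  Q = 47 + 6·39 = 281
  P = 91 + 3·39 + 56 − 2·281 = -298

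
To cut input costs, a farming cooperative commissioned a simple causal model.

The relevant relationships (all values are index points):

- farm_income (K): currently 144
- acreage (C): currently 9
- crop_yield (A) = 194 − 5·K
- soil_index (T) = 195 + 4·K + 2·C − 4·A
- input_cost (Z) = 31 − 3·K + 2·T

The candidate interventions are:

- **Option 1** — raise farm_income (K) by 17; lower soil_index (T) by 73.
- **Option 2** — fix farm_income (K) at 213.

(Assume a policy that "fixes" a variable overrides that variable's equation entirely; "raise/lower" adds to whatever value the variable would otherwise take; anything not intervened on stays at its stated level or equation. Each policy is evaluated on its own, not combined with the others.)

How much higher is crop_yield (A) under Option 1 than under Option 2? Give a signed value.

260

Option 1 (K + 17, T − 73):
  K = 144 + 17 = 161
  A = 194 − 5·161 = -611
Option 2 (K := 213):
  K = 213
  A = 194 − 5·213 = -871
A: -611 − (-871) = 260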